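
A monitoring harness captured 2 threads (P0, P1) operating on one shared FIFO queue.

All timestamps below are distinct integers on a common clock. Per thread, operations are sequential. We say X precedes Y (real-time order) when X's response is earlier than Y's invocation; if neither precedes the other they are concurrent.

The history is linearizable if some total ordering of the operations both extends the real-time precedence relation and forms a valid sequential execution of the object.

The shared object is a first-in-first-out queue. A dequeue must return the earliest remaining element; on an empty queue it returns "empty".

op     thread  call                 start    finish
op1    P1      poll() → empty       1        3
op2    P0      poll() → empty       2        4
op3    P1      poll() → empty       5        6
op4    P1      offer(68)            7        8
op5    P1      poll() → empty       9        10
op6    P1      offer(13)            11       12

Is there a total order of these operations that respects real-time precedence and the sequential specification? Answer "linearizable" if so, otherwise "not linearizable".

the violation lands at event 10, op5's response at time 10: events 1..9 linearize, events 1..10 do not
checked exhaustively: 2 real-time-consistent orders of 5 completed operations, zero legal FIFO queue replays
sample order op1, op2, op3, op4, op5 stalls at step 5 — op5 poll() → empty has no legal effect
sample order op2, op1, op3, op4, op5 stalls at step 5 — op5 poll() → empty has no legal effect

not linearizable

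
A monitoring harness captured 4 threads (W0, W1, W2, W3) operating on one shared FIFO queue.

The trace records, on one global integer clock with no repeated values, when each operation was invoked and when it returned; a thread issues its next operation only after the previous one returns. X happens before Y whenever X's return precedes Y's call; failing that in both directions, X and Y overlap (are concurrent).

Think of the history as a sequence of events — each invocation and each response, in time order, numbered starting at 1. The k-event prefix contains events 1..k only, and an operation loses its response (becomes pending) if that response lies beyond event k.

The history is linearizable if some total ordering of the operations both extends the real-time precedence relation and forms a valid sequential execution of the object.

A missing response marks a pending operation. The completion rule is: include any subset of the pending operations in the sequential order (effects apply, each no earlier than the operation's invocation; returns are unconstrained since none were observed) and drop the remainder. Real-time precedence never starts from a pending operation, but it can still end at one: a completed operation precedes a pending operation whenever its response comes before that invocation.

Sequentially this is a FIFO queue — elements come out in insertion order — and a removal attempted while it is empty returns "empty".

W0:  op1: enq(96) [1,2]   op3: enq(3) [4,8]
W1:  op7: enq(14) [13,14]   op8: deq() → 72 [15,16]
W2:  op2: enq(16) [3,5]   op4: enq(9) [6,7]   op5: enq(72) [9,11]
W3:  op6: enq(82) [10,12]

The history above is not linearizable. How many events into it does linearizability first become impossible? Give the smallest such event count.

events 1..15 are still linearizable — one witness is op1, op2, op3, op4, op5, op6, op7:
1. op1 enq(96), leaving queue <96>
2. op2 enq(16), leaving queue <96,16>
3. op3 enq(3), leaving queue <96,16,3>
4. op4 enq(9), leaving queue <96,16,3,9>
5. op5 enq(72), leaving queue <96,16,3,9,72>
6. op6 enq(82), leaving queue <96,16,3,9,72,82>
7. op7 enq(14), leaving queue <96,16,3,9,72,82,14>
event 16 — op8's response, time 16 — after it, nothing linearizes
one such order, op1, op2, op3, op4, op5, op6, op7, op8, breaks at step 8 where op8 deq() → 72 is illegal
one such order, op1, op2, op3, op4, op6, op5, op7, op8, breaks at step 8 where op8 deq() → 72 is illegal

16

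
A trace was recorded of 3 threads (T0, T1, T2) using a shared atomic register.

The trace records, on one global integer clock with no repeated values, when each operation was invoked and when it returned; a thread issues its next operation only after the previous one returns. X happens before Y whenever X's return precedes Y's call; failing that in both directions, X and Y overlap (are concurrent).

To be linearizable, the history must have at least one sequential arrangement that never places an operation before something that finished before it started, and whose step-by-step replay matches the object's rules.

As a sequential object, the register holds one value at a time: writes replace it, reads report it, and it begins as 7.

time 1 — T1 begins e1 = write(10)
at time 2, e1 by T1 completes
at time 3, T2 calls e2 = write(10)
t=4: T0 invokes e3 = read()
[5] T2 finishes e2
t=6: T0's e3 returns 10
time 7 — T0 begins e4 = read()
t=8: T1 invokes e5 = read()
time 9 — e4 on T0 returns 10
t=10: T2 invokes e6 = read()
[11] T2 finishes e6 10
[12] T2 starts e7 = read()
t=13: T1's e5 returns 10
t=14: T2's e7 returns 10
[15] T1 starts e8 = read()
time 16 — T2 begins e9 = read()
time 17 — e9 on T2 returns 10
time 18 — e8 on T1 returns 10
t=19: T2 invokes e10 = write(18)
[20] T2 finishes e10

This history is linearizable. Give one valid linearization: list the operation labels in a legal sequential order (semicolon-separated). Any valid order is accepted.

step 1: e1 write(10) — value 10
step 2: e2 write(10) — value 10
step 3: e3 read() → 10 — value 10
step 4: e4 read() → 10 — value 10
step 5: e5 read() → 10 — value 10
step 6: e6 read() → 10 — value 10
step 7: e7 read() → 10 — value 10
step 8: e8 read() → 10 — value 10
step 9: e9 read() → 10 — value 10
step 10: e10 write(18) — value 18

e1; e2; e3; e4; e5; e6; e7; e8; e9; e10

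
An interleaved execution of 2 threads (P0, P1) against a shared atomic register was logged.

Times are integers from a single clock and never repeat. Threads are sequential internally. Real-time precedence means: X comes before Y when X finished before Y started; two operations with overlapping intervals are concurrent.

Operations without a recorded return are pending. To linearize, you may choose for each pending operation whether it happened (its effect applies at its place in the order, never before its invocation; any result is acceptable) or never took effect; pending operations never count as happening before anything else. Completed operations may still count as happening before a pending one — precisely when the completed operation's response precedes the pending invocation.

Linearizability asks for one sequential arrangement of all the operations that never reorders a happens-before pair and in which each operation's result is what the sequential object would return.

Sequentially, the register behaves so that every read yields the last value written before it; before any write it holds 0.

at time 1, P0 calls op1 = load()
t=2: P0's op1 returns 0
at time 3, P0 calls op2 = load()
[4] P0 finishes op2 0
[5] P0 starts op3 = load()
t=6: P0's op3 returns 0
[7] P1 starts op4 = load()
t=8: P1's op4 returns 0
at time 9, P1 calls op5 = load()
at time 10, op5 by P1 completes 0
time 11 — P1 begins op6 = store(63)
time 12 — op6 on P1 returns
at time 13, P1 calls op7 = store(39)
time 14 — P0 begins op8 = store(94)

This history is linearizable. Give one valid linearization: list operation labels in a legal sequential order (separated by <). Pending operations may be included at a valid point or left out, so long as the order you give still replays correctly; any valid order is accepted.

1. op1 load() → 0, leaving value 0
2. op2 load() → 0, leaving value 0
3. op3 load() → 0, leaving value 0
4. op4 load() → 0, leaving value 0
5. op5 load() → 0, leaving value 0
6. op6 store(63), leaving value 63

op1 < op2 < op3 < op4 < op5 < op6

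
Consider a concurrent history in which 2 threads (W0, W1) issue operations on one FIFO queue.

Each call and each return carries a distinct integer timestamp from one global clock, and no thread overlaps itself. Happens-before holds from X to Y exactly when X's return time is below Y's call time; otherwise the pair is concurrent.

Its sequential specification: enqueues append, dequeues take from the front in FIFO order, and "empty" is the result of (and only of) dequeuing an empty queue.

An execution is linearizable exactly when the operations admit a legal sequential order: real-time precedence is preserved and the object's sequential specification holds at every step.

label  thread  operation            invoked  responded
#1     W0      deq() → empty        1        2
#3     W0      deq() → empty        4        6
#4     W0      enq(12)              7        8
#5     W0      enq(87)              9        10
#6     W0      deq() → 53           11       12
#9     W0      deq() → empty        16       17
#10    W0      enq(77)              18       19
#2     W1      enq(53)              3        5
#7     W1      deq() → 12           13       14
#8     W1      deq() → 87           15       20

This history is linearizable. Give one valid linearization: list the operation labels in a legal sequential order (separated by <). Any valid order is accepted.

after step 1 (#1 deq() → empty): queue <>
after step 2 (#3 deq() → empty): queue <>
after step 3 (#2 enq(53)): queue <53>
after step 4 (#4 enq(12)): queue <53,12>
after step 5 (#5 enq(87)): queue <53,12,87>
after step 6 (#6 deq() → 53): queue <12,87>
after step 7 (#7 deq() → 12): queue <87>
after step 8 (#8 deq() → 87): queue <>
after step 9 (#9 deq() → empty): queue <>
after step 10 (#10 enq(77)): queue <77>

#1 < #3 < #2 < #4 < #5 < #6 < #7 < #8 < #9 < #10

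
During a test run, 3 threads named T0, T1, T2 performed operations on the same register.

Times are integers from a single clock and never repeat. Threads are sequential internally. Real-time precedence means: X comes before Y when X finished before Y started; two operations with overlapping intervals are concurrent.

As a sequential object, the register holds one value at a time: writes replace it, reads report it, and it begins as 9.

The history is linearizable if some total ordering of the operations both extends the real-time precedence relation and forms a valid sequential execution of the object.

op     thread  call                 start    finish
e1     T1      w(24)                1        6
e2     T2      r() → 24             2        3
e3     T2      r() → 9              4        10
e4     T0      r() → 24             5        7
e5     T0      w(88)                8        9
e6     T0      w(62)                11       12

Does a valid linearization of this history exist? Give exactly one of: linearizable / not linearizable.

not linearizable

the violation lands at event 10, e3's response at time 10: events 1..9 linearize, events 1..10 do not
5 completed operations, 11 real-time-consistent orders — every register replay fails
e.g. e1, e2, e3, e4, e5: illegal at step 3, since e3 r() → 9 cannot apply there
e.g. e1, e2, e4, e3, e5: illegal at step 4, since e3 r() → 9 cannot apply there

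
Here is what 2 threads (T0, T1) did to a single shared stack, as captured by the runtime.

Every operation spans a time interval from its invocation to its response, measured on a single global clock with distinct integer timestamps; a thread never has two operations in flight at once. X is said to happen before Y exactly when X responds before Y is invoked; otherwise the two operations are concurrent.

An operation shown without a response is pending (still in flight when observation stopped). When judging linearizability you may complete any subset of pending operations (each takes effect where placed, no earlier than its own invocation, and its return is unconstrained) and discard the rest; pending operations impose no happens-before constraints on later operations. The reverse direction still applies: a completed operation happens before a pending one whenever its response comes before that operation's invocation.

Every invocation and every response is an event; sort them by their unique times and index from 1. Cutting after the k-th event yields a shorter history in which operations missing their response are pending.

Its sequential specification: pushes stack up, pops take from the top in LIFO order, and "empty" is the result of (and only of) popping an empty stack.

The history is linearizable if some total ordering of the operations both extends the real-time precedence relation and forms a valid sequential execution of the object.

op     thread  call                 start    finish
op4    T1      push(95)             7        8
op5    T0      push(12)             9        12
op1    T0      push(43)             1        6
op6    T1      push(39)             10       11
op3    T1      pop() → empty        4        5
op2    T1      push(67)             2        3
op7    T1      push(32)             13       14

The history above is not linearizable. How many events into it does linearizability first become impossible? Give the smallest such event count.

events 1..4 are still linearizable — one witness is op1, op2:
step 1: op1 push(43) (pending, included) — stack <43>
step 2: op2 push(67) — stack <43,67>
once event 5 joins (op3's response, time 5), exhaustive search finds no witness
including or dropping the 1 pending operation (op1) in any combination fails
take op2, op3 (pending dropped): step 2 already fails, because op3 pop() → empty cannot occur there

5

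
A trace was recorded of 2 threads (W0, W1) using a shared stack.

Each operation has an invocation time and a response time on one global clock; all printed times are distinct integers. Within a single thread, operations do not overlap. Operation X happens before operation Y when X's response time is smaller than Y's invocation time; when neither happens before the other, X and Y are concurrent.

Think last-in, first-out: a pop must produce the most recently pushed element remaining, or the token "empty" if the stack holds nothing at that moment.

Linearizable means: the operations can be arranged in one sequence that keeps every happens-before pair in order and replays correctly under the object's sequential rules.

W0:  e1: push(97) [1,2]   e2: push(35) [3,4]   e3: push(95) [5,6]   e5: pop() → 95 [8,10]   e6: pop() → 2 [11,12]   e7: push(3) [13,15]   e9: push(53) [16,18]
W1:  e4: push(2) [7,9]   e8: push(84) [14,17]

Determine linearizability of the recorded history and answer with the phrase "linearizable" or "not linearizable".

a witness: e1, e2, e3, e5, e4, e6, e7, e8, e9
1. e1 push(97), leaving stack <97>
2. e2 push(35), leaving stack <97,35>
3. e3 push(95), leaving stack <97,35,95>
4. e5 pop() → 95, leaving stack <97,35>
5. e4 push(2), leaving stack <97,35,2>
6. e6 pop() → 2, leaving stack <97,35>
7. e7 push(3), leaving stack <97,35,3>
8. e8 push(84), leaving stack <97,35,3,84>
9. e9 push(53), leaving stack <97,35,3,84,53>

linearizable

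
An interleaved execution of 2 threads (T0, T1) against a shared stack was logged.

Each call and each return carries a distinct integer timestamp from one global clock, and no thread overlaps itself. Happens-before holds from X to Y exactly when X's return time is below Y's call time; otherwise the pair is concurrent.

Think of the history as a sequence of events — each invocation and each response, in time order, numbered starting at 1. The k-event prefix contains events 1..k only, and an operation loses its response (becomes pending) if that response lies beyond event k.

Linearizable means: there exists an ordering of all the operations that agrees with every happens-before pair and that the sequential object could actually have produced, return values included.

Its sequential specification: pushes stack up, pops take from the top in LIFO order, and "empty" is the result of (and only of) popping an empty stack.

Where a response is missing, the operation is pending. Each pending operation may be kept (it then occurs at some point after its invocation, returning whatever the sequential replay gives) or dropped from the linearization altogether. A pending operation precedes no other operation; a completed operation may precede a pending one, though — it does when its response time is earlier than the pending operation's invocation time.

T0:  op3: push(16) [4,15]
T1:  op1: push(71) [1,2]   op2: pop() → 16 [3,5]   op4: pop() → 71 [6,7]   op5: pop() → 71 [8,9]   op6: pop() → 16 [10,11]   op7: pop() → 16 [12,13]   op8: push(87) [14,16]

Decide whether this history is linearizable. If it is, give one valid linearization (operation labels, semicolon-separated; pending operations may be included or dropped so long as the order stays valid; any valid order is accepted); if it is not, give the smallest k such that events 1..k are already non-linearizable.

prefix check: 1..8 passes, 1..9 fails once op5's time-9 response joins
one real-time candidate order over the 4 completed operations — the stack replay rejects it
no completion choice of the 1 pending operation (op3) rescues it — every subset was tried
sample order op1, op2, op4, op5 (pending dropped) stalls at step 2 — op2 pop() → 16 has no legal effect

not linearizable — minimal violating prefix: 9 events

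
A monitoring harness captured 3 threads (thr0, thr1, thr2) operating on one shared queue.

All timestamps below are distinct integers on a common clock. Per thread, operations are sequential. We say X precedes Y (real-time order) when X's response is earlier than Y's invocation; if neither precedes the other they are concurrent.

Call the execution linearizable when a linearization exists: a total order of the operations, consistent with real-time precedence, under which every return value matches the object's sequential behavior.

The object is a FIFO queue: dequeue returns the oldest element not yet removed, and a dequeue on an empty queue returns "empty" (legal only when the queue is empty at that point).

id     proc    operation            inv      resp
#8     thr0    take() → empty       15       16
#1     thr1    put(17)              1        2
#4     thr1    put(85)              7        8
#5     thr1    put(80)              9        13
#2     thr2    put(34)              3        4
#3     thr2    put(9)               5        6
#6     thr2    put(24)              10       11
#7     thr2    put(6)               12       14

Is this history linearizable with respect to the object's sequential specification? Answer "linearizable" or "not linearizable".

cut after 15 events: linearizable; cut after 16 events (#8 responds, time 16): not linearizable
real-time-consistent orders of the 8 completed operations: 3 — all fail the queue replay
sample order #1, #2, #3, #4, #5, #6, #7, #8 stalls at step 8 — #8 take() → empty has no legal effect
sample order #1, #2, #3, #4, #6, #5, #7, #8 stalls at step 8 — #8 take() → empty has no legal effect

not linearizable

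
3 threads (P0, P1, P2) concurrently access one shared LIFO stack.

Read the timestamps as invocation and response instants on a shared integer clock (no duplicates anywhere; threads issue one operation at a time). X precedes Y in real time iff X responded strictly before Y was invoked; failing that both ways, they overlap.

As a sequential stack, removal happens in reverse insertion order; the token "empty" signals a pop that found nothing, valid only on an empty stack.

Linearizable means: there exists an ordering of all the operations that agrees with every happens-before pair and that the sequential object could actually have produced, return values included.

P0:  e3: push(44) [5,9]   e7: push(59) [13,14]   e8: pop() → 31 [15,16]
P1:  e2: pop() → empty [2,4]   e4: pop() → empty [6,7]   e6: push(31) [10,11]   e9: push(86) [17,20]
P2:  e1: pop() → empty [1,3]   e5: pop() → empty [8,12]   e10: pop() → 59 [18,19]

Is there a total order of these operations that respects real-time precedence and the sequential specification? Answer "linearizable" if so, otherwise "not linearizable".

already the first 16 events (up to e8's response at time 16) admit no linearization; the first 15 still do
the 8 completed operations admit 10 real-time orders; each fails the LIFO stack replay
for example e1, e2, e3, e4, e5, e6, e7, e8 fails at step 4: e4 pop() → empty is not legal there
for example e1, e2, e3, e4, e6, e5, e7, e8 fails at step 4: e4 pop() → empty is not legal there

not linearizable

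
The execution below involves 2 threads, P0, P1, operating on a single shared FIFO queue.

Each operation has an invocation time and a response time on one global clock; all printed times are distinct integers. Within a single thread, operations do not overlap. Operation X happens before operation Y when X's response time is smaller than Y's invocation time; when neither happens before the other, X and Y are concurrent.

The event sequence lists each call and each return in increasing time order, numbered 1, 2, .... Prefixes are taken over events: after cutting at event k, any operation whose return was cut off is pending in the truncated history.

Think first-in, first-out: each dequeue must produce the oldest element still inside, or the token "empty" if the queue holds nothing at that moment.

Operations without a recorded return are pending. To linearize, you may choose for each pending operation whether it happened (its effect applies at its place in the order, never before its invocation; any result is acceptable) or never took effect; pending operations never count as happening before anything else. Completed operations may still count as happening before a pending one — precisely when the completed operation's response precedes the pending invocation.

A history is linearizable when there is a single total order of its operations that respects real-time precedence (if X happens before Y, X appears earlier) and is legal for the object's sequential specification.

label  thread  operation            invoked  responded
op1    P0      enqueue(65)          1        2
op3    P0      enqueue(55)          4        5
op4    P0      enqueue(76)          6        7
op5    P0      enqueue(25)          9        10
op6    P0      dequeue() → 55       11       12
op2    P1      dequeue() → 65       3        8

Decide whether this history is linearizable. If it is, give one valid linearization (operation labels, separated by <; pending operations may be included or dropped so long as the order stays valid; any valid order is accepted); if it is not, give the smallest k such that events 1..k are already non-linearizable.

step 1: op1 enqueue(65) — queue <65>
step 2: op2 dequeue() → 65 — queue <>
step 3: op3 enqueue(55) — queue <55>
step 4: op4 enqueue(76) — queue <55,76>
step 5: op5 enqueue(25) — queue <55,76,25>
step 6: op6 dequeue() → 55 — queue <76,25>

linearizable — witness: op1 < op2 < op3 < op4 < op5 < op6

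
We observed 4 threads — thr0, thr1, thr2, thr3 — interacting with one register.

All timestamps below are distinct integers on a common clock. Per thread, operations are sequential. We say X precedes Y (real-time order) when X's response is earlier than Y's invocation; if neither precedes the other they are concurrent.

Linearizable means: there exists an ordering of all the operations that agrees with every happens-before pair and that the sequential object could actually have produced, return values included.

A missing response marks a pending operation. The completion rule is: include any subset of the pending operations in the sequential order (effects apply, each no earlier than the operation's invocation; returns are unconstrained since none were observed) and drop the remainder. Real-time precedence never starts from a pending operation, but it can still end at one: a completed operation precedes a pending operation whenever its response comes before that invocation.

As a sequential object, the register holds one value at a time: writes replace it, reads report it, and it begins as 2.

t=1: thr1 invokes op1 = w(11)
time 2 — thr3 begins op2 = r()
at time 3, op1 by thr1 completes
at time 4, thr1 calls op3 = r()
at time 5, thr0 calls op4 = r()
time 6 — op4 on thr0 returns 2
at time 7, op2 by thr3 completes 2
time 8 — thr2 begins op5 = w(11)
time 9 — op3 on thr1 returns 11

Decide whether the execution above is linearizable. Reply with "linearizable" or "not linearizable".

cut after 5 events: linearizable; cut after 6 events (op4 responds, time 6): not linearizable
exactly one order of the 2 completed ops respects real time; the register replay fails
include/drop combinations of the 2 pending operations (op2, op3) were all tried; none helps
take op1, op4 (pending dropped): step 2 already fails, because op4 r() → 2 cannot occur there

not linearizable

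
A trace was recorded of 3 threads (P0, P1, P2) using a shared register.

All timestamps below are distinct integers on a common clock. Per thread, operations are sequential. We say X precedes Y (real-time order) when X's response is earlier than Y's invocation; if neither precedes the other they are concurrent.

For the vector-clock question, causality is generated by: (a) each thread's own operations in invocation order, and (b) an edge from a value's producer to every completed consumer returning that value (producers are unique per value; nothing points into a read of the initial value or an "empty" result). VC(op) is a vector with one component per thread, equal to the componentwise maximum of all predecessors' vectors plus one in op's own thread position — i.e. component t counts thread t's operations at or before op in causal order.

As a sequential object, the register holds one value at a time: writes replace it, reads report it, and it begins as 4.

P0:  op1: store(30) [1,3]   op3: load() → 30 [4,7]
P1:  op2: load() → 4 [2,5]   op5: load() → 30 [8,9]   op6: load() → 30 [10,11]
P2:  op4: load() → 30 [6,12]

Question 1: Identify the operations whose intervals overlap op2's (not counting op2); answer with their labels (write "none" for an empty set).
op2 spans [2,5]; an op avoiding the whole window 2..5 is ordered, any other is concurrent
op1 [1,3]: concurrent
op3 [4,7]: concurrent
op4 [6,12]: after
op5 [8,9]: after
op6 [10,11]: after

op1, op3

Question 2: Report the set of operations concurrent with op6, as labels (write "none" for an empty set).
op6 runs from 10 to 11; window-overlapping ops are concurrent
op1 [1,3]: before
op2 [2,5]: before
op3 [4,7]: before
op4 [6,12]: concurrent
op5 [8,9]: before

op4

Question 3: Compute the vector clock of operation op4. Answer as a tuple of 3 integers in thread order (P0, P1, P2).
root op op2, invoked 2: fresh clock plus P1's own tick → (0, 1, 0)
root op op1, invoked 1: fresh clock plus P0's own tick → (1, 0, 0)
op4, invoked 6, takes VC(op1)=(1, 0, 0) under max, adds 1 for P2 → (1, 0, 1)
op3, invoked 4, takes VC(op1)=(1, 0, 0) under max, adds 1 for P0 → (2, 0, 0)
op5, invoked 8, takes VC(op1)=(1, 0, 0), VC(op2)=(0, 1, 0) under max, adds 1 for P1 → (1, 2, 0)
op6, invoked 10, takes VC(op1)=(1, 0, 0), VC(op5)=(1, 2, 0) under max, adds 1 for P1 → (1, 3, 0)
target: VC(op4) = (1, 0, 1)

(1, 0, 1)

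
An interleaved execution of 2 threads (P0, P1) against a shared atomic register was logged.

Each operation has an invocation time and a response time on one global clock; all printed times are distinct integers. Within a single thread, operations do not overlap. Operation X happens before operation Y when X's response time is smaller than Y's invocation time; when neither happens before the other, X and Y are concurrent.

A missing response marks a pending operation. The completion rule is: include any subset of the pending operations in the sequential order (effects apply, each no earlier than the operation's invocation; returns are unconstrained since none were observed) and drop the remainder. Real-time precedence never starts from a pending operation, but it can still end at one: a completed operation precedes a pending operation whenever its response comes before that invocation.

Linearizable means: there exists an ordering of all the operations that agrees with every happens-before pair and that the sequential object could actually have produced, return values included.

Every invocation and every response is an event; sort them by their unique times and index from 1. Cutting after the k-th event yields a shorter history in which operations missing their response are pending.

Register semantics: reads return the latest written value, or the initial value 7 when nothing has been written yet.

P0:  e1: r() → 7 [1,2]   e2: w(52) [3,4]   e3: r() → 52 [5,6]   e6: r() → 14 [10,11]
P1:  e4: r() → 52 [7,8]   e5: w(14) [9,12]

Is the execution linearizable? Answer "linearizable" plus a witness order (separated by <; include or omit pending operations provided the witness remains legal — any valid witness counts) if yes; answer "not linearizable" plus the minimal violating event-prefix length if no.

linearizable — witness: e1 < e2 < e3 < e4 < e5 < e6

after step 1 (e1 r() → 7): value 7
after step 2 (e2 w(52)): value 52
after step 3 (e3 r() → 52): value 52
after step 4 (e4 r() → 52): value 52
after step 5 (e5 w(14)): value 14
after step 6 (e6 r() → 14): value 14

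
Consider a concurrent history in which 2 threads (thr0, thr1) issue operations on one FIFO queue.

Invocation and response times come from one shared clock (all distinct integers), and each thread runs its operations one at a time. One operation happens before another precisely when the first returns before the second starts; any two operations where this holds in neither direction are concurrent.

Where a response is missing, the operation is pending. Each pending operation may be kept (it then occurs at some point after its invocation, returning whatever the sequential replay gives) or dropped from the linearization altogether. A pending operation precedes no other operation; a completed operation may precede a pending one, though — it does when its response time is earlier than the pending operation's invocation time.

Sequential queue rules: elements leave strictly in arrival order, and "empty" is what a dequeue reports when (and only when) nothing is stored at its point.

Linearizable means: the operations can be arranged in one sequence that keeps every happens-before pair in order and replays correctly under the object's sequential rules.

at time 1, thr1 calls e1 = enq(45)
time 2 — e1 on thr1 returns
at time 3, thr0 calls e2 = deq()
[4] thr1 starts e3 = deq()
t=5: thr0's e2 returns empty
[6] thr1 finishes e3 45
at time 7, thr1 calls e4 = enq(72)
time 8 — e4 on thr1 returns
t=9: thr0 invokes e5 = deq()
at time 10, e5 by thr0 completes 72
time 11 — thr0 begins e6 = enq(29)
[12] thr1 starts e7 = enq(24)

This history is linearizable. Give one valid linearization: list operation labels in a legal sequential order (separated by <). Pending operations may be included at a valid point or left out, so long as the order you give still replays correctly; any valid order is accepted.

e1 < e3 < e2 < e4 < e5

1. e1 enq(45), leaving queue <45>
2. e3 deq() → 45, leaving queue <>
3. e2 deq() → empty, leaving queue <>
4. e4 enq(72), leaving queue <72>
5. e5 deq() → 72, leaving queue <>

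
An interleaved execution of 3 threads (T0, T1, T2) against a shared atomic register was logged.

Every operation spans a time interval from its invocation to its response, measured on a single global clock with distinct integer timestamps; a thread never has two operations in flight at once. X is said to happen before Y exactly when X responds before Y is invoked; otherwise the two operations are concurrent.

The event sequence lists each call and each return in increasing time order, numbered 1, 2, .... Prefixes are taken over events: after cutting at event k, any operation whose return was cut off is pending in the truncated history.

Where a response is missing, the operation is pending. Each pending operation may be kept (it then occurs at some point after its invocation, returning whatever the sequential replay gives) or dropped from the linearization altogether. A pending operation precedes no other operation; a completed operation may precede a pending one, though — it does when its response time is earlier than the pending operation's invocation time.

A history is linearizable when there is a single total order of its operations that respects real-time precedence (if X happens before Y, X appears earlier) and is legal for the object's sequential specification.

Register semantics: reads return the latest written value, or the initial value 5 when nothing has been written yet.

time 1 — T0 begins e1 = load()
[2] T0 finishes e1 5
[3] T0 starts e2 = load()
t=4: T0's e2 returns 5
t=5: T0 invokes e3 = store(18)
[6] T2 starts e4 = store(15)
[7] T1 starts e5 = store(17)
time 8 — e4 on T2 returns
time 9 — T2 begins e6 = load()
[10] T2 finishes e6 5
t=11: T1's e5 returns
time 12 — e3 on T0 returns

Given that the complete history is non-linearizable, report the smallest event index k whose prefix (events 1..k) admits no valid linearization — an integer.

events 1..9 are linearizable, e.g. via e1, e2, e3, e4:
step 1: e1 load() → 5 — value 5
step 2: e2 load() → 5 — value 5
step 3: e3 store(18) (pending, included) — value 18
step 4: e4 store(15) — value 15
once event 10 joins (e6's response, time 10), exhaustive search finds no witness
including or dropping the 2 pending operations (e3, e5) in any combination fails
one such order, e1, e2, e4, e6 (pending dropped), breaks at step 4 where e6 load() → 5 is illegal

10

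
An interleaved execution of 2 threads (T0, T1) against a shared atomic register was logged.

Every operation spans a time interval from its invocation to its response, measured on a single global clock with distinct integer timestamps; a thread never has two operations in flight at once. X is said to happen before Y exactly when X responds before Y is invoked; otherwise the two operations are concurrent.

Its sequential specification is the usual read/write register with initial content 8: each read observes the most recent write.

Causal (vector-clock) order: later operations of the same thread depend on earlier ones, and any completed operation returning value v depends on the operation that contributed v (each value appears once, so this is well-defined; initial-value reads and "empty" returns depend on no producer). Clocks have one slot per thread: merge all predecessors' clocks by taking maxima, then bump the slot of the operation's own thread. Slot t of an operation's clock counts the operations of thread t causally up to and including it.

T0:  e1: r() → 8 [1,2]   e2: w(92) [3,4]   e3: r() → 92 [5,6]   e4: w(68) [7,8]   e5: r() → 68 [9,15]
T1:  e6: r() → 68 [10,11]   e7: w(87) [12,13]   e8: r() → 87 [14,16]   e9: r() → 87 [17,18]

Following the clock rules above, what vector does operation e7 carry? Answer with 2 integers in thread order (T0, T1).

(4, 2)

no predecessors for e1 (invoked 1): T0 increments from zero → (1, 0)
merge at e2 (invoked 3): VC(e1)=(1, 0), own-thread bump on T0 → (2, 0)
merge at e3 (invoked 5): VC(e2)=(2, 0), own-thread bump on T0 → (3, 0)
merge at e4 (invoked 7): VC(e3)=(3, 0), own-thread bump on T0 → (4, 0)
merge at e6 (invoked 10): VC(e4)=(4, 0), own-thread bump on T1 → (4, 1)
merge at e5 (invoked 9): VC(e4)=(4, 0), own-thread bump on T0 → (5, 0)
merge at e7 (invoked 12): VC(e6)=(4, 1), own-thread bump on T1 → (4, 2)
merge at e8 (invoked 14): VC(e7)=(4, 2), own-thread bump on T1 → (4, 3)
merge at e9 (invoked 17): VC(e7)=(4, 2), VC(e8)=(4, 3), own-thread bump on T1 → (4, 4)
target: VC(e7) = (4, 2)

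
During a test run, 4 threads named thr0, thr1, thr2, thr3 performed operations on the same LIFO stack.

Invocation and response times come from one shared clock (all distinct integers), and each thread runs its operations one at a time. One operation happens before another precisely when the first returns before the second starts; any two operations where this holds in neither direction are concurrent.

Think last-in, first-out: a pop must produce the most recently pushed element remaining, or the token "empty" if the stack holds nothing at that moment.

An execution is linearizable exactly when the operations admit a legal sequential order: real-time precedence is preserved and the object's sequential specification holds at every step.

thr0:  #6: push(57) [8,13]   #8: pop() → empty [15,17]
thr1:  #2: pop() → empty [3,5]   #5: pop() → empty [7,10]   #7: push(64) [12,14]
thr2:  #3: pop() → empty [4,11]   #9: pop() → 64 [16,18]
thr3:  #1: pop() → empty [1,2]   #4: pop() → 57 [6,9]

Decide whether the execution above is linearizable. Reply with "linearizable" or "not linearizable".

linearizable

witness order: #1, #2, #3, #5, #6, #4, #7, #9, #8
1. #1 pop() → empty, leaving stack <>
2. #2 pop() → empty, leaving stack <>
3. #3 pop() → empty, leaving stack <>
4. #5 pop() → empty, leaving stack <>
5. #6 push(57), leaving stack <57>
6. #4 pop() → 57, leaving stack <>
7. #7 push(64), leaving stack <64>
8. #9 pop() → 64, leaving stack <>
9. #8 pop() → empty, leaving stack <>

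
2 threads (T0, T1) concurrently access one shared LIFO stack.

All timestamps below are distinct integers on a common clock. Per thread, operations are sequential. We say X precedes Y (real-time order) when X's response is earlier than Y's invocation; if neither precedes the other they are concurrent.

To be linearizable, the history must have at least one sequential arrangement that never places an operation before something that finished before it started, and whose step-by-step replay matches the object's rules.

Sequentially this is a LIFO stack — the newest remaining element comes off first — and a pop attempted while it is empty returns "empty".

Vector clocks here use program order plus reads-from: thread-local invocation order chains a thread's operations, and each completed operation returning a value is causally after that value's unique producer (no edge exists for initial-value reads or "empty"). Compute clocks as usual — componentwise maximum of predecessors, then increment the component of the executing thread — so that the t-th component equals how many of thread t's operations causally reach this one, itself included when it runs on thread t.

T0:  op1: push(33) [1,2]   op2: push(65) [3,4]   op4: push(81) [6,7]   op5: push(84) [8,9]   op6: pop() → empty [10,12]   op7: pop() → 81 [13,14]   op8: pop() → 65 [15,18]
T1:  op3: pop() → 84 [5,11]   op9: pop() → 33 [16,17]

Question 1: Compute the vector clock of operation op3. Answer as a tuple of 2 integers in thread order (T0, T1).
invoked at 1, op1 has no predecessors; its own T0 bump gives (1, 0)
VC(op2, invoked at 3): max of VC(op1)=(1, 0), then +1 on thread T0 → (2, 0)
VC(op4, invoked at 6): max of VC(op2)=(2, 0), then +1 on thread T0 → (3, 0)
VC(op5, invoked at 8): max of VC(op4)=(3, 0), then +1 on thread T0 → (4, 0)
VC(op3, invoked at 5): max of VC(op5)=(4, 0), then +1 on thread T1 → (4, 1)
VC(op6, invoked at 10): max of VC(op5)=(4, 0), then +1 on thread T0 → (5, 0)
VC(op9, invoked at 16): max of VC(op1)=(1, 0), VC(op3)=(4, 1), then +1 on thread T1 → (4, 2)
VC(op7, invoked at 13): max of VC(op4)=(3, 0), VC(op6)=(5, 0), then +1 on thread T0 → (6, 0)
VC(op8, invoked at 15): max of VC(op2)=(2, 0), VC(op7)=(6, 0), then +1 on thread T0 → (7, 0)
target: VC(op3) = (4, 1)

(4, 1)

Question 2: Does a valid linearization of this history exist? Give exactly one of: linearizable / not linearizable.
already the first 12 events (up to op6's response at time 12) admit no linearization; the first 11 still do
4 orders of the 6 completed LIFO stack ops respect real time; none is legal
sample order op1, op2, op3, op4, op5, op6 stalls at step 3 — op3 pop() → 84 has no legal effect
sample order op1, op2, op4, op3, op5, op6 stalls at step 4 — op3 pop() → 84 has no legal effect

not linearizable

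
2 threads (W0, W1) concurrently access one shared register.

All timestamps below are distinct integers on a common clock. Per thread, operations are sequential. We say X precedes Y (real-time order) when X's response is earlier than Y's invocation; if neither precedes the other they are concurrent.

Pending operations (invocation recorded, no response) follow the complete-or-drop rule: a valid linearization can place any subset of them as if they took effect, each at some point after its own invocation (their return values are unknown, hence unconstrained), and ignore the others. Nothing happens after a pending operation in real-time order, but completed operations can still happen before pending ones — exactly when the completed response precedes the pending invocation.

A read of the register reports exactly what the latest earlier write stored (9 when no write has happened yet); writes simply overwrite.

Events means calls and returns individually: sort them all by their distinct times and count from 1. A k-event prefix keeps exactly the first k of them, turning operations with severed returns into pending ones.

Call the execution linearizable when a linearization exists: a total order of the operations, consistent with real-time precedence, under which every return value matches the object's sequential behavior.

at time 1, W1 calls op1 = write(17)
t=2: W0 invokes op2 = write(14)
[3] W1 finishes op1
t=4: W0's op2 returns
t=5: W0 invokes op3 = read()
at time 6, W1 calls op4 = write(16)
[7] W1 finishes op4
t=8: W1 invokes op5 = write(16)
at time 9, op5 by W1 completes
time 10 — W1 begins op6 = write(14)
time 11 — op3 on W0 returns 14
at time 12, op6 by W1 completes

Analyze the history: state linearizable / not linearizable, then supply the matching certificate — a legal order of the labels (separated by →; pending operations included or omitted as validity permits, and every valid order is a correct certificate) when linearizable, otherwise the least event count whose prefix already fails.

after step 1 (op1 write(17)): value 17
after step 2 (op2 write(14)): value 14
after step 3 (op3 read() → 14): value 14
after step 4 (op4 write(16)): value 16
after step 5 (op5 write(16)): value 16
after step 6 (op6 write(14)): value 14

linearizable — witness: op1 → op2 → op3 → op4 → op5 → op6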